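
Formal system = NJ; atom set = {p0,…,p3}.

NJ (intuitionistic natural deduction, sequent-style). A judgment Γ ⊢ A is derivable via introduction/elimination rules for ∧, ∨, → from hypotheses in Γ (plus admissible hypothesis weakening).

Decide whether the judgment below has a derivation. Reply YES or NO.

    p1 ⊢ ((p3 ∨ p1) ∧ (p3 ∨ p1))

Proof tree:
[∧I] p1 ⊢ ((p3 ∨ p1) ∧ (p3 ∨ p1))
  [∨I₂] p1 ⊢ (p3 ∨ p1)
    [Ax] p1 ⊢ p1
  [∨I₂] p1 ⊢ (p3 ∨ p1)
    [Ax] p1 ⊢ p1

Result: YES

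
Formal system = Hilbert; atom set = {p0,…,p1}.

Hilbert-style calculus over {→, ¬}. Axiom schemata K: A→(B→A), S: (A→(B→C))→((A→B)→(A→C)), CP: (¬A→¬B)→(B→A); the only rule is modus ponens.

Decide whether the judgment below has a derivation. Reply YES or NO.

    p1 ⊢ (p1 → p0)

Truth-table refutation:
  v=00: Γ:[p1=F] Δ:[(p1 → p0)=T] refutes=False
  v=01: Γ:[p1=T] Δ:[(p1 → p0)=F] refutes=True  ← countermodel

Result: NO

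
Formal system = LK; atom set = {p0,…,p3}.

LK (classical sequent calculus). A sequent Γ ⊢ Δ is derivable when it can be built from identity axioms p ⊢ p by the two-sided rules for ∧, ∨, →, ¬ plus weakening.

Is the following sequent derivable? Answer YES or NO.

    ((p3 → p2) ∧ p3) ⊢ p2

Derivation (root first):
[∧L] ((p3 → p2) ∧ p3) ⊢ p2
  [→L] p3, (p3 → p2) ⊢ p2
    [Ax] p3 ⊢ p3
    [Ax] p2 ⊢ p2

Result: YES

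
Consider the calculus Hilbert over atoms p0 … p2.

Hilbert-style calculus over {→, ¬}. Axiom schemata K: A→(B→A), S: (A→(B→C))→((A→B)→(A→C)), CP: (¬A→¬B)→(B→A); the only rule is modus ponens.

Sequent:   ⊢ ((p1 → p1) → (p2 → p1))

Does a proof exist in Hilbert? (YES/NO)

Search for a countermodel by truth-table:
  v=000: Γ:[] Δ:[((p1 → p1) → (p2 → p1))=T] refutes=False
  v=001: Γ:[] Δ:[((p1 → p1) → (p2 → p1))=F] refutes=True  ← countermodel

Result: NO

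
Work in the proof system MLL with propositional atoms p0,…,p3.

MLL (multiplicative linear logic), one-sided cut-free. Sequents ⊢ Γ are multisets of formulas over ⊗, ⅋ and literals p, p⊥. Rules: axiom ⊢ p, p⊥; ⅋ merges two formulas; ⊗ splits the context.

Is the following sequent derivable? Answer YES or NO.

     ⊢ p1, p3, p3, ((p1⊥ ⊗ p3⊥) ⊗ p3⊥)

Derivation trace:
[⊗]  ⊢ p1, p3, p3, ((p1⊥ ⊗ p3⊥) ⊗ p3⊥)
  [⊗]  ⊢ p1, p3, (p1⊥ ⊗ p3⊥)
    [Ax]  ⊢ p1, p1⊥
    [Ax]  ⊢ p3, p3⊥
  [Ax]  ⊢ p3, p3⊥

Result: YES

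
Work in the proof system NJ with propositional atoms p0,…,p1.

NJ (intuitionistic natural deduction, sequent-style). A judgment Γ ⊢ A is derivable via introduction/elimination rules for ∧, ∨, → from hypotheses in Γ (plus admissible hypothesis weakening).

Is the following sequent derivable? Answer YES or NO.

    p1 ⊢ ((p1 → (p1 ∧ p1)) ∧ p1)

Proof tree:
[∧I] p1 ⊢ ((p1 → (p1 ∧ p1)) ∧ p1)
  [Wk] p1 ⊢ (p1 → (p1 ∧ p1))
    [→I]  ⊢ (p1 → (p1 ∧ p1))
      [∧I] p1 ⊢ (p1 ∧ p1)
        [Ax] p1 ⊢ p1
        [Ax] p1 ⊢ p1
  [Ax] p1 ⊢ p1

Result: YES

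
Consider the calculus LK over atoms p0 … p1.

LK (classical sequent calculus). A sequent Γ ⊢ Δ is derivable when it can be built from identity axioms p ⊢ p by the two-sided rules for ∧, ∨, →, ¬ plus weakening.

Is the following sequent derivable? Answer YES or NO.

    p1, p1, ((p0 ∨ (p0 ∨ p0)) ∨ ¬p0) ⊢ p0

Enumerate valuations to refute Γ ⊢ Δ:
  v=00: Γ:[p1=F, p1=F, ((p0 ∨ (p0 ∨ p0)) ∨ ¬p0)=T] Δ:[p0=F] refutes=False
  v=01: Γ:[p1=T, p1=T, ((p0 ∨ (p0 ∨ p0)) ∨ ¬p0)=T] Δ:[p0=F] refutes=True  ← countermodel

Result: NO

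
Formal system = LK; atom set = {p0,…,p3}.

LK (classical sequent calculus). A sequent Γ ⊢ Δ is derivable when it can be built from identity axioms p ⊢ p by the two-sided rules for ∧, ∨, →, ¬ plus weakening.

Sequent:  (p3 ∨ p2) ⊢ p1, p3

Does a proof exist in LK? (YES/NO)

Search for a countermodel by truth-table:
  v=0000: Γ:[(p3 ∨ p2)=F] Δ:[p1=F, p3=F] refutes=False
  v=0001: Γ:[(p3 ∨ p2)=T] Δ:[p1=F, p3=T] refutes=False
  v=0010: Γ:[(p3 ∨ p2)=T] Δ:[p1=F, p3=F] refutes=True  ← countermodel

Result: NO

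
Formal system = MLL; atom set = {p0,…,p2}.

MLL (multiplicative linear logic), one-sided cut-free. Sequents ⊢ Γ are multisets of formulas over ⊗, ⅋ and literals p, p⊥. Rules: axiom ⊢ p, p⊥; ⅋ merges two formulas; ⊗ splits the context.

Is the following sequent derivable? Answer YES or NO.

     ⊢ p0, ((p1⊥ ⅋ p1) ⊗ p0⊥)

Derivation trace:
[⊗]  ⊢ p0, ((p1⊥ ⅋ p1) ⊗ p0⊥)
  [⅋]  ⊢ (p1⊥ ⅋ p1)
    [Ax]  ⊢ p1, p1⊥
  [Ax]  ⊢ p0, p0⊥

Result: YES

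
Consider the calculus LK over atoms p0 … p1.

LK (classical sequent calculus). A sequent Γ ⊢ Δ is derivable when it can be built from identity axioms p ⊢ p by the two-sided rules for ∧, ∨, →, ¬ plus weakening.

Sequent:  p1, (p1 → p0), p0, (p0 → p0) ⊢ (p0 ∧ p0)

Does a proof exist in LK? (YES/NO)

Proof tree:
[→L] p1, (p1 → p0), p0, (p0 → p0) ⊢ (p0 ∧ p0)
  [Ax] p0 ⊢ p0
  [∧R] p1, (p1 → p0), p0 ⊢ (p0 ∧ p0)
    [Ax] p0 ⊢ p0
    [→L] p1, (p1 → p0) ⊢ p0
      [Ax] p1 ⊢ p1
      [Ax] p0 ⊢ p0

Result: YES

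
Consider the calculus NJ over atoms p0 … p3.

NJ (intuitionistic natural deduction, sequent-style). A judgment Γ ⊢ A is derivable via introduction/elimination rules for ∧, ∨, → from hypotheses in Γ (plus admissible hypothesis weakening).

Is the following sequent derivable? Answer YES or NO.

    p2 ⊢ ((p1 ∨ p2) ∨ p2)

Derivation (root first):
[∨I₁] p2 ⊢ ((p1 ∨ p2) ∨ p2)
  [∨I₂] p2 ⊢ (p1 ∨ p2)
    [Ax] p2 ⊢ p2

Result: YES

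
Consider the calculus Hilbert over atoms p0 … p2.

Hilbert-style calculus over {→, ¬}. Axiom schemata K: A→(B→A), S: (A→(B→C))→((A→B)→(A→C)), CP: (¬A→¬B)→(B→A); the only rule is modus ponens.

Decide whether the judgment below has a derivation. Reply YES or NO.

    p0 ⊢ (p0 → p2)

Enumerate valuations to refute Γ ⊢ Δ:
  v=000: Γ:[p0=F] Δ:[(p0 → p2)=T] refutes=False
  v=001: Γ:[p0=F] Δ:[(p0 → p2)=T] refutes=False
  v=010: Γ:[p0=F] Δ:[(p0 → p2)=T] refutes=False
  v=011: Γ:[p0=F] Δ:[(p0 → p2)=T] refutes=False
  v=100: Γ:[p0=T] Δ:[(p0 → p2)=F] refutes=True  ← countermodel

Result: NO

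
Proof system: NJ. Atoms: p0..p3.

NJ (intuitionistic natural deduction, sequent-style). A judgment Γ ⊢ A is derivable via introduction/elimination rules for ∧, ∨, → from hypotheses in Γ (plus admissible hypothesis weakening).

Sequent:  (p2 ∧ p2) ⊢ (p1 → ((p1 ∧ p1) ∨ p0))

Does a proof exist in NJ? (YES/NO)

Derivation (root first):
[Wk] (p2 ∧ p2) ⊢ (p1 → ((p1 ∧ p1) ∨ p0))
  [→I]  ⊢ (p1 → ((p1 ∧ p1) ∨ p0))
    [∨I₁] p1 ⊢ ((p1 ∧ p1) ∨ p0)
      [∧I] p1 ⊢ (p1 ∧ p1)
        [Ax] p1 ⊢ p1
        [Ax] p1 ⊢ p1

Result: YES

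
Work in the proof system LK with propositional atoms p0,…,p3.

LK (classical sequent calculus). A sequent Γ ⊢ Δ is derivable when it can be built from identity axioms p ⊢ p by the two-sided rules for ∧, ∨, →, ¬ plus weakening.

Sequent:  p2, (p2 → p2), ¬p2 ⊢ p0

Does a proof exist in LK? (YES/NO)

Derivation trace:
[WR] p2, (p2 → p2), ¬p2 ⊢ p0
  [¬L] p2, (p2 → p2), ¬p2 ⊢ 
    [→L] p2, (p2 → p2) ⊢ p2
      [Ax] p2 ⊢ p2
      [Ax] p2 ⊢ p2

Result: YES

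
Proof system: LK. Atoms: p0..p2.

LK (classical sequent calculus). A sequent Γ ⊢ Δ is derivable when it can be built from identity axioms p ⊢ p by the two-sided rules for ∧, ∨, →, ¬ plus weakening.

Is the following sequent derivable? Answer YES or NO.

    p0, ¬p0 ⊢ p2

Derivation (root first):
[¬L] p0, ¬p0 ⊢ p2
  [WR] p0 ⊢ p0, p2
    [Ax] p0 ⊢ p0

Result: YES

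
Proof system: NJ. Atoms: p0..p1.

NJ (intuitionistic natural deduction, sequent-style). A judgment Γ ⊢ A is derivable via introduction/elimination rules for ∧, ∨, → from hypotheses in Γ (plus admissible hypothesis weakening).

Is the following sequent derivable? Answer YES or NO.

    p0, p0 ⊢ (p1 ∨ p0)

Derivation (root first):
[∨I₂] p0, p0 ⊢ (p1 ∨ p0)
  [Wk] p0, p0 ⊢ p0
    [Ax] p0 ⊢ p0

Result: YES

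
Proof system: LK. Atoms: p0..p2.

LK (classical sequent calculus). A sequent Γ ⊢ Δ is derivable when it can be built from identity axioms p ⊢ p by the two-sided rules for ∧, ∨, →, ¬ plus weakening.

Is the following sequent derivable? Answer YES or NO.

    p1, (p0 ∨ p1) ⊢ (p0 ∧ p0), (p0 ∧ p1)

Search for a countermodel by truth-table:
  v=000: Γ:[p1=F, (p0 ∨ p1)=F] Δ:[(p0 ∧ p0)=F, (p0 ∧ p1)=F] refutes=False
  v=001: Γ:[p1=F, (p0 ∨ p1)=F] Δ:[(p0 ∧ p0)=F, (p0 ∧ p1)=F] refutes=False
  v=010: Γ:[p1=T, (p0 ∨ p1)=T] Δ:[(p0 ∧ p0)=F, (p0 ∧ p1)=F] refutes=True  ← countermodel

Result: NO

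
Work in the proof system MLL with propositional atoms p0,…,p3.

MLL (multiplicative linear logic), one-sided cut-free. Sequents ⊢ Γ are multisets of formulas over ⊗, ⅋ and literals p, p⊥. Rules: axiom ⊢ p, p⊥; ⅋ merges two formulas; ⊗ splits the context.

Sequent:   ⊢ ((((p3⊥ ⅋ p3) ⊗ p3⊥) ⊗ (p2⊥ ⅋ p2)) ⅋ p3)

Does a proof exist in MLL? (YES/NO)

Proof tree:
[⅋]  ⊢ ((((p3⊥ ⅋ p3) ⊗ p3⊥) ⊗ (p2⊥ ⅋ p2)) ⅋ p3)
  [⊗]  ⊢ p3, (((p3⊥ ⅋ p3) ⊗ p3⊥) ⊗ (p2⊥ ⅋ p2))
    [⊗]  ⊢ p3, ((p3⊥ ⅋ p3) ⊗ p3⊥)
      [⅋]  ⊢ (p3⊥ ⅋ p3)
        [Ax]  ⊢ p3, p3⊥
      [Ax]  ⊢ p3, p3⊥
    [⅋]  ⊢ (p2⊥ ⅋ p2)
      [Ax]  ⊢ p2, p2⊥

Result: YES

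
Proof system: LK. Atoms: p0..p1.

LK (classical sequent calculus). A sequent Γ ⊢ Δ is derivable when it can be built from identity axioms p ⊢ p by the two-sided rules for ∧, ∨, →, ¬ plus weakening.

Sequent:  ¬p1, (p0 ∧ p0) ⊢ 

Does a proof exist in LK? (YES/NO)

Enumerate valuations to refute Γ ⊢ Δ:
  v=00: Γ:[¬p1=T, (p0 ∧ p0)=F] Δ:[] refutes=False
  v=01: Γ:[¬p1=F, (p0 ∧ p0)=F] Δ:[] refutes=False
  v=10: Γ:[¬p1=T, (p0 ∧ p0)=T] Δ:[] refutes=True  ← countermodel

Result: NO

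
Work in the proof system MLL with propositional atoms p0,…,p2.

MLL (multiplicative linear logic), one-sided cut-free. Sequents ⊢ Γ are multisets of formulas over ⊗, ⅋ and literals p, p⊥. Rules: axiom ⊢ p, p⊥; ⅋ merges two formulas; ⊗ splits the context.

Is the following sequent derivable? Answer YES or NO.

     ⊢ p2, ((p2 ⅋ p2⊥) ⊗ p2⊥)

Proof tree:
[⊗]  ⊢ p2, ((p2 ⅋ p2⊥) ⊗ p2⊥)
  [⅋]  ⊢ (p2 ⅋ p2⊥)
    [Ax]  ⊢ p2, p2⊥
  [Ax]  ⊢ p2, p2⊥

Result: YES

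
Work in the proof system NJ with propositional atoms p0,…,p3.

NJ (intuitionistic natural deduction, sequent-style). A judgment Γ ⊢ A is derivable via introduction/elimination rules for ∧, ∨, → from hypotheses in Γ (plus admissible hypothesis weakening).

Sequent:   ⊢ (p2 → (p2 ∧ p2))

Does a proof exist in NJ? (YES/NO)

Derivation trace:
[→I]  ⊢ (p2 → (p2 ∧ p2))
  [∧I] p2 ⊢ (p2 ∧ p2)
    [Ax] p2 ⊢ p2
    [Ax] p2 ⊢ p2

Result: YES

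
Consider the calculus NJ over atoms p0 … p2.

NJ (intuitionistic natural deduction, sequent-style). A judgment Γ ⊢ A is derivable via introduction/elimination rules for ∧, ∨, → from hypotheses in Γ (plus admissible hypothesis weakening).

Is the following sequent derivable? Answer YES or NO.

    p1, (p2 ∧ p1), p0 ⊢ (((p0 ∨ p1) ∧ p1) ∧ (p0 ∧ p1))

Proof tree:
[∧I] p1, (p2 ∧ p1), p0 ⊢ (((p0 ∨ p1) ∧ p1) ∧ (p0 ∧ p1))
  [∧I] p1, (p2 ∧ p1) ⊢ ((p0 ∨ p1) ∧ p1)
    [∨I₂] p1, (p2 ∧ p1) ⊢ (p0 ∨ p1)
      [Wk] p1, (p2 ∧ p1) ⊢ p1
        [Ax] p1 ⊢ p1
    [Wk] p1, (p2 ∧ p1) ⊢ p1
      [Ax] p1 ⊢ p1
  [∧I] p1, p0 ⊢ (p0 ∧ p1)
    [Ax] p0 ⊢ p0
    [Ax] p1 ⊢ p1

Result: YES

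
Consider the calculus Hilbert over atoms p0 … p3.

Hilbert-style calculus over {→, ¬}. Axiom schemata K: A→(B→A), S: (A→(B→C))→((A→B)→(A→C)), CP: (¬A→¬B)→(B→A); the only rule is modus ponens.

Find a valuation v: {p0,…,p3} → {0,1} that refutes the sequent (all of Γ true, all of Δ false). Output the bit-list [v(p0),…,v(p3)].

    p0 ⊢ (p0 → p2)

Enumerate valuations to refute Γ ⊢ Δ:
  v=0000: Γ:[p0=F] Δ:[(p0 → p2)=T] refutes=False
  v=0001: Γ:[p0=F] Δ:[(p0 → p2)=T] refutes=False
  v=0010: Γ:[p0=F] Δ:[(p0 → p2)=T] refutes=False
  v=0011: Γ:[p0=F] Δ:[(p0 → p2)=T] refutes=False
  v=0100: Γ:[p0=F] Δ:[(p0 → p2)=T] refutes=False
  v=0101: Γ:[p0=F] Δ:[(p0 → p2)=T] refutes=False
  v=0110: Γ:[p0=F] Δ:[(p0 → p2)=T] refutes=False
  v=0111: Γ:[p0=F] Δ:[(p0 → p2)=T] refutes=False
  v=1000: Γ:[p0=T] Δ:[(p0 → p2)=F] refutes=True  ← countermodel

Result: [1, 0, 0, 0]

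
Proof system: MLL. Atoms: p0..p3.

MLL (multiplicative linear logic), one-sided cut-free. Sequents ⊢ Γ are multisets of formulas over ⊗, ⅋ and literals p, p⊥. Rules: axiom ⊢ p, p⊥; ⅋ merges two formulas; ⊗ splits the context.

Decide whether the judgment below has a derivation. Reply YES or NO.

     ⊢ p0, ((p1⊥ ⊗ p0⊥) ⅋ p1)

Derivation trace:
[⅋]  ⊢ p0, ((p1⊥ ⊗ p0⊥) ⅋ p1)
  [⊗]  ⊢ p1, p0, (p1⊥ ⊗ p0⊥)
    [Ax]  ⊢ p1, p1⊥
    [Ax]  ⊢ p0, p0⊥

Result: YES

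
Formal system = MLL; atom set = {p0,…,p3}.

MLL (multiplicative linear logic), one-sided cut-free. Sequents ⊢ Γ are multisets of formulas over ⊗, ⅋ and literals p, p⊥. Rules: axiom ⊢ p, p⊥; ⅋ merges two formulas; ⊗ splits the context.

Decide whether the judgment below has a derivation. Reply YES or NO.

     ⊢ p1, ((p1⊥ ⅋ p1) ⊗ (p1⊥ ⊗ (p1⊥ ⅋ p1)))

Derivation trace:
[⊗]  ⊢ p1, ((p1⊥ ⅋ p1) ⊗ (p1⊥ ⊗ (p1⊥ ⅋ p1)))
  [⅋]  ⊢ (p1⊥ ⅋ p1)
    [Ax]  ⊢ p1, p1⊥
  [⊗]  ⊢ p1, (p1⊥ ⊗ (p1⊥ ⅋ p1))
    [Ax]  ⊢ p1, p1⊥
    [⅋]  ⊢ (p1⊥ ⅋ p1)
      [Ax]  ⊢ p1, p1⊥

Result: YES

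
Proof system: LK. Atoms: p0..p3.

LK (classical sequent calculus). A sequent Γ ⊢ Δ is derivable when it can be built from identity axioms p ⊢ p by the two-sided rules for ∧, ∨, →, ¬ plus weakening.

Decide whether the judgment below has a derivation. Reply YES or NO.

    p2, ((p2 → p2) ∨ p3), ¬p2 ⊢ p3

Proof tree:
[¬L] p2, ((p2 → p2) ∨ p3), ¬p2 ⊢ p3
  [∨L] p2, ((p2 → p2) ∨ p3) ⊢ p2, p3
    [→L] p2, (p2 → p2) ⊢ p2
      [Ax] p2 ⊢ p2
      [Ax] p2 ⊢ p2
    [Ax] p3 ⊢ p3

Result: YES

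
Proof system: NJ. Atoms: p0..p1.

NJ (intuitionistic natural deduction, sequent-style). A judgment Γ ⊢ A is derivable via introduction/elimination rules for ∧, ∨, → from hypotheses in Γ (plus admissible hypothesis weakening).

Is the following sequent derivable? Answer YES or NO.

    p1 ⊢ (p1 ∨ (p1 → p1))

Derivation trace:
[∨I₂] p1 ⊢ (p1 ∨ (p1 → p1))
  [Wk] p1 ⊢ (p1 → p1)
    [→I]  ⊢ (p1 → p1)
      [Ax] p1 ⊢ p1

Result: YES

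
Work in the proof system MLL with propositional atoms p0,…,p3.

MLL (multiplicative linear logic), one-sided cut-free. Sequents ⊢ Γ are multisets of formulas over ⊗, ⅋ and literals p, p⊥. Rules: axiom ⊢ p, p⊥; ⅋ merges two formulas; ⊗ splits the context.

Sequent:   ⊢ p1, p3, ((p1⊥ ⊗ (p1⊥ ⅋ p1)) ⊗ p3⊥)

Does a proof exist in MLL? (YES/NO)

Derivation (root first):
[⊗]  ⊢ p1, p3, ((p1⊥ ⊗ (p1⊥ ⅋ p1)) ⊗ p3⊥)
  [⊗]  ⊢ p1, (p1⊥ ⊗ (p1⊥ ⅋ p1))
    [Ax]  ⊢ p1, p1⊥
    [⅋]  ⊢ (p1⊥ ⅋ p1)
      [Ax]  ⊢ p1, p1⊥
  [Ax]  ⊢ p3, p3⊥

Result: YES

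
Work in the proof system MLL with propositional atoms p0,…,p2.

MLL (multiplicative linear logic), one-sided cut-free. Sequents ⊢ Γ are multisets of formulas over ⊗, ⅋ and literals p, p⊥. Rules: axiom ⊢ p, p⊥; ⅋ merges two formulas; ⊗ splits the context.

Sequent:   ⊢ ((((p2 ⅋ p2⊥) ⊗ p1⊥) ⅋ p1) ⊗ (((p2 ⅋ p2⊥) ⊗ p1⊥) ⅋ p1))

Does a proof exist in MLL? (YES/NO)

Derivation (root first):
[⊗]  ⊢ ((((p2 ⅋ p2⊥) ⊗ p1⊥) ⅋ p1) ⊗ (((p2 ⅋ p2⊥) ⊗ p1⊥) ⅋ p1))
  [⅋]  ⊢ (((p2 ⅋ p2⊥) ⊗ p1⊥) ⅋ p1)
    [⊗]  ⊢ p1, ((p2 ⅋ p2⊥) ⊗ p1⊥)
      [⅋]  ⊢ (p2 ⅋ p2⊥)
        [Ax]  ⊢ p2, p2⊥
      [Ax]  ⊢ p1, p1⊥
  [⅋]  ⊢ (((p2 ⅋ p2⊥) ⊗ p1⊥) ⅋ p1)
    [⊗]  ⊢ p1, ((p2 ⅋ p2⊥) ⊗ p1⊥)
      [⅋]  ⊢ (p2 ⅋ p2⊥)
        [Ax]  ⊢ p2, p2⊥
      [Ax]  ⊢ p1, p1⊥

Result: YES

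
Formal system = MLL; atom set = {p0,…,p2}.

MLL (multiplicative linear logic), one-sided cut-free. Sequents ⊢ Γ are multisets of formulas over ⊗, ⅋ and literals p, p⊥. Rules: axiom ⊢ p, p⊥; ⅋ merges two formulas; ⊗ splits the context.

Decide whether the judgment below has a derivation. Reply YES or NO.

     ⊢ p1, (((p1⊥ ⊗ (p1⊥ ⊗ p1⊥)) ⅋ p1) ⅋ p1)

Proof tree:
[⅋]  ⊢ p1, (((p1⊥ ⊗ (p1⊥ ⊗ p1⊥)) ⅋ p1) ⅋ p1)
  [⅋]  ⊢ p1, p1, ((p1⊥ ⊗ (p1⊥ ⊗ p1⊥)) ⅋ p1)
    [⊗]  ⊢ p1, p1, p1, (p1⊥ ⊗ (p1⊥ ⊗ p1⊥))
      [Ax]  ⊢ p1, p1⊥
      [⊗]  ⊢ p1, p1, (p1⊥ ⊗ p1⊥)
        [Ax]  ⊢ p1, p1⊥
        [Ax]  ⊢ p1, p1⊥

Result: YES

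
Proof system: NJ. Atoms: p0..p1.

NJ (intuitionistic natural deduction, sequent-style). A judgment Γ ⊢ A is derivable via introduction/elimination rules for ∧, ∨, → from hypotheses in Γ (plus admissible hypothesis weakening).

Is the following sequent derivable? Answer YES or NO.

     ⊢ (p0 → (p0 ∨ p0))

Proof tree:
[→I]  ⊢ (p0 → (p0 ∨ p0))
  [∨I₁] p0 ⊢ (p0 ∨ p0)
    [Ax] p0 ⊢ p0

Result: YES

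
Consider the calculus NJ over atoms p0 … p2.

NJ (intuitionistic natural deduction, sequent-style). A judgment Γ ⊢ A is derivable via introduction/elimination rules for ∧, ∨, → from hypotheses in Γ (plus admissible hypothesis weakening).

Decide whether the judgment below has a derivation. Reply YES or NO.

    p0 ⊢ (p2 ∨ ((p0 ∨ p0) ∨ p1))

Derivation trace:
[∨I₂] p0 ⊢ (p2 ∨ ((p0 ∨ p0) ∨ p1))
  [∨I₁] p0 ⊢ ((p0 ∨ p0) ∨ p1)
    [∨I₁] p0 ⊢ (p0 ∨ p0)
      [Ax] p0 ⊢ p0

Result: YES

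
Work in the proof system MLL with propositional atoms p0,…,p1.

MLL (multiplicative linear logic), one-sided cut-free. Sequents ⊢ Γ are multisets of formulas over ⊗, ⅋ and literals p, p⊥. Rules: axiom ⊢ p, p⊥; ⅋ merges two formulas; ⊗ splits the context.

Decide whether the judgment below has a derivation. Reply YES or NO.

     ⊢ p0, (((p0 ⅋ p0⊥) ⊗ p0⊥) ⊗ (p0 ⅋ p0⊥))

Derivation trace:
[⊗]  ⊢ p0, (((p0 ⅋ p0⊥) ⊗ p0⊥) ⊗ (p0 ⅋ p0⊥))
  [⊗]  ⊢ p0, ((p0 ⅋ p0⊥) ⊗ p0⊥)
    [⅋]  ⊢ (p0 ⅋ p0⊥)
      [Ax]  ⊢ p0, p0⊥
    [Ax]  ⊢ p0, p0⊥
  [⅋]  ⊢ (p0 ⅋ p0⊥)
    [Ax]  ⊢ p0, p0⊥

Result: YES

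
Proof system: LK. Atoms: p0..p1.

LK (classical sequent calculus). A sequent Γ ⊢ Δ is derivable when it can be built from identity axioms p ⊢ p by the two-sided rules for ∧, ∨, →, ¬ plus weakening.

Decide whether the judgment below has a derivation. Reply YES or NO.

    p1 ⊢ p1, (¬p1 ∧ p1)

Proof tree:
[∧R] p1 ⊢ p1, (¬p1 ∧ p1)
  [¬R]  ⊢ p1, ¬p1
    [Ax] p1 ⊢ p1
  [Ax] p1 ⊢ p1

Result: YES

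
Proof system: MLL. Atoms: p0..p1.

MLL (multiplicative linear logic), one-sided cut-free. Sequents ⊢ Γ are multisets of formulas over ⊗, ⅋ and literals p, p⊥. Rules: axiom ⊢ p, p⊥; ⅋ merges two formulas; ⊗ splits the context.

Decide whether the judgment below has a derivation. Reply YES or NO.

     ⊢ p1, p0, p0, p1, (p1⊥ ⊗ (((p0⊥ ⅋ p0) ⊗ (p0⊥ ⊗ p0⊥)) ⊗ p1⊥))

Proof tree:
[⊗]  ⊢ p1, p0, p0, p1, (p1⊥ ⊗ (((p0⊥ ⅋ p0) ⊗ (p0⊥ ⊗ p0⊥)) ⊗ p1⊥))
  [Ax]  ⊢ p1, p1⊥
  [⊗]  ⊢ p0, p0, p1, (((p0⊥ ⅋ p0) ⊗ (p0⊥ ⊗ p0⊥)) ⊗ p1⊥)
    [⊗]  ⊢ p0, p0, ((p0⊥ ⅋ p0) ⊗ (p0⊥ ⊗ p0⊥))
      [⅋]  ⊢ (p0⊥ ⅋ p0)
        [Ax]  ⊢ p0, p0⊥
      [⊗]  ⊢ p0, p0, (p0⊥ ⊗ p0⊥)
        [Ax]  ⊢ p0, p0⊥
        [Ax]  ⊢ p0, p0⊥
    [Ax]  ⊢ p1, p1⊥

Result: YES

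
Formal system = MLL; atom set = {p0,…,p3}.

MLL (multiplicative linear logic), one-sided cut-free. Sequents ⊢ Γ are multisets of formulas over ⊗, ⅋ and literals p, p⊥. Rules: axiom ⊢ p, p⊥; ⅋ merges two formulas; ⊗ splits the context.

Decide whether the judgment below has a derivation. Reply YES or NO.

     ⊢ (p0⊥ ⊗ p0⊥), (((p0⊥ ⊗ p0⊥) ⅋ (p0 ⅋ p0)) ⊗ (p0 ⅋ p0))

Proof tree:
[⊗]  ⊢ (p0⊥ ⊗ p0⊥), (((p0⊥ ⊗ p0⊥) ⅋ (p0 ⅋ p0)) ⊗ (p0 ⅋ p0))
  [⅋]  ⊢ ((p0⊥ ⊗ p0⊥) ⅋ (p0 ⅋ p0))
    [⅋]  ⊢ (p0⊥ ⊗ p0⊥), (p0 ⅋ p0)
      [⊗]  ⊢ p0, p0, (p0⊥ ⊗ p0⊥)
        [Ax]  ⊢ p0, p0⊥
        [Ax]  ⊢ p0, p0⊥
  [⅋]  ⊢ (p0⊥ ⊗ p0⊥), (p0 ⅋ p0)
    [⊗]  ⊢ p0, p0, (p0⊥ ⊗ p0⊥)
      [Ax]  ⊢ p0, p0⊥
      [Ax]  ⊢ p0, p0⊥

Result: YES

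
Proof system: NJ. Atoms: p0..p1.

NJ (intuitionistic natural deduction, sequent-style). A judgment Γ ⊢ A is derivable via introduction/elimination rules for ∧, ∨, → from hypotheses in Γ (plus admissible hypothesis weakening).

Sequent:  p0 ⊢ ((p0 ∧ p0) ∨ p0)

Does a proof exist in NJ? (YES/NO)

Derivation (root first):
[∨I₁] p0 ⊢ ((p0 ∧ p0) ∨ p0)
  [→E] p0 ⊢ (p0 ∧ p0)
    [→I]  ⊢ (p0 → (p0 ∧ p0))
      [∧I] p0 ⊢ (p0 ∧ p0)
        [Ax] p0 ⊢ p0
        [Ax] p0 ⊢ p0
    [Ax] p0 ⊢ p0

Result: YES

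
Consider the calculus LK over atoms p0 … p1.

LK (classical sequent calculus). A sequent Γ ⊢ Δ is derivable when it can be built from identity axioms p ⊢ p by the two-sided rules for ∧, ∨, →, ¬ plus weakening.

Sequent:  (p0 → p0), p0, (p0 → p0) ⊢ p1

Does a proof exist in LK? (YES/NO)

Enumerate valuations to refute Γ ⊢ Δ:
  v=00: Γ:[(p0 → p0)=T, p0=F, (p0 → p0)=T] Δ:[p1=F] refutes=False
  v=01: Γ:[(p0 → p0)=T, p0=F, (p0 → p0)=T] Δ:[p1=T] refutes=False
  v=10: Γ:[(p0 → p0)=T, p0=T, (p0 → p0)=T] Δ:[p1=F] refutes=True  ← countermodel

Result: NO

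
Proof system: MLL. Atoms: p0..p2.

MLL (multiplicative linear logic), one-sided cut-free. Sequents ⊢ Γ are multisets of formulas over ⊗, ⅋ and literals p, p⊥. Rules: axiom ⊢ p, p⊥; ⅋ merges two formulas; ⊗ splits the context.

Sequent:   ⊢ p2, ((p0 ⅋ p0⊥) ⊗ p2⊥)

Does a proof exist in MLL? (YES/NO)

Derivation trace:
[⊗]  ⊢ p2, ((p0 ⅋ p0⊥) ⊗ p2⊥)
  [⅋]  ⊢ (p0 ⅋ p0⊥)
    [Ax]  ⊢ p0, p0⊥
  [Ax]  ⊢ p2, p2⊥

Result: YES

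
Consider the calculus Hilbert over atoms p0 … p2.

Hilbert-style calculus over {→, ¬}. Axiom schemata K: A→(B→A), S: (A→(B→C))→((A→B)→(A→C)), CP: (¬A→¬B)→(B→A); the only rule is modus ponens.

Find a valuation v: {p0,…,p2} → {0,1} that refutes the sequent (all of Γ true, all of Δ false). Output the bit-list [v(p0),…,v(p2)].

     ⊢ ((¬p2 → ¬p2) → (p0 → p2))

Enumerate valuations to refute Γ ⊢ Δ:
  v=000: Γ:[] Δ:[((¬p2 → ¬p2) → (p0 → p2))=T] refutes=False
  v=001: Γ:[] Δ:[((¬p2 → ¬p2) → (p0 → p2))=T] refutes=False
  v=010: Γ:[] Δ:[((¬p2 → ¬p2) → (p0 → p2))=T] refutes=False
  v=011: Γ:[] Δ:[((¬p2 → ¬p2) → (p0 → p2))=T] refutes=False
  v=100: Γ:[] Δ:[((¬p2 → ¬p2) → (p0 → p2))=F] refutes=True  ← countermodel

Result: [1, 0, 0]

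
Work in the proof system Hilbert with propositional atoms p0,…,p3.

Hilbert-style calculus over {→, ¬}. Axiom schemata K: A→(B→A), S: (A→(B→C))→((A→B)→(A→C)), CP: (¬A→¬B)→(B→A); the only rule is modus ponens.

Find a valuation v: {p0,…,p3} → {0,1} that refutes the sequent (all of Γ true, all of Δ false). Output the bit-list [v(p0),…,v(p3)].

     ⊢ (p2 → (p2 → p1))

Search for a countermodel by truth-table:
  v=0000: Γ:[] Δ:[(p2 → (p2 → p1))=T] refutes=False
  v=0001: Γ:[] Δ:[(p2 → (p2 → p1))=T] refutes=False
  v=0010: Γ:[] Δ:[(p2 → (p2 → p1))=F] refutes=True  ← countermodel

Result: [0, 0, 1, 0]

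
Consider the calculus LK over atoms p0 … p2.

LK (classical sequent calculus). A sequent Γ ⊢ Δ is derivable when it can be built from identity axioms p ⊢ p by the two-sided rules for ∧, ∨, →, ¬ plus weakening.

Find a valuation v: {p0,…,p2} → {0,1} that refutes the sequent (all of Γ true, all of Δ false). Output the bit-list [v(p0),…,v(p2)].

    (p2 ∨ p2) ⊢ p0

Truth-table refutation:
  v=000: Γ:[(p2 ∨ p2)=F] Δ:[p0=F] refutes=False
  v=001: Γ:[(p2 ∨ p2)=T] Δ:[p0=F] refutes=True  ← countermodel

Result: [0, 0, 1]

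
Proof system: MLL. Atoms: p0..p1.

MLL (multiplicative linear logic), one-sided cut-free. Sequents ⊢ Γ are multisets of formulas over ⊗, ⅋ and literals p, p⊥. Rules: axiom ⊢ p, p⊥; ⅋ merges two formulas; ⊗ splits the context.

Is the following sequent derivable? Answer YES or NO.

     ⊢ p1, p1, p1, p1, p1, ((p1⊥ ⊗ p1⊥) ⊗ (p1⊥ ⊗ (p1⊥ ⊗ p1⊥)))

Derivation (root first):
[⊗]  ⊢ p1, p1, p1, p1, p1, ((p1⊥ ⊗ p1⊥) ⊗ (p1⊥ ⊗ (p1⊥ ⊗ p1⊥)))
  [⊗]  ⊢ p1, p1, (p1⊥ ⊗ p1⊥)
    [Ax]  ⊢ p1, p1⊥
    [Ax]  ⊢ p1, p1⊥
  [⊗]  ⊢ p1, p1, p1, (p1⊥ ⊗ (p1⊥ ⊗ p1⊥))
    [Ax]  ⊢ p1, p1⊥
    [⊗]  ⊢ p1, p1, (p1⊥ ⊗ p1⊥)
      [Ax]  ⊢ p1, p1⊥
      [Ax]  ⊢ p1, p1⊥

Result: YES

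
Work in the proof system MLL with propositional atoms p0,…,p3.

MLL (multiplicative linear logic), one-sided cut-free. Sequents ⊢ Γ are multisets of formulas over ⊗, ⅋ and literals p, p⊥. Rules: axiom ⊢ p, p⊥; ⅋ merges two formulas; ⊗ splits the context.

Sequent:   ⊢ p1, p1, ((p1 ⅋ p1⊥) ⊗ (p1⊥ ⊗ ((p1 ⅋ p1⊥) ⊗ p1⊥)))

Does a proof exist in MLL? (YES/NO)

Proof tree:
[⊗]  ⊢ p1, p1, ((p1 ⅋ p1⊥) ⊗ (p1⊥ ⊗ ((p1 ⅋ p1⊥) ⊗ p1⊥)))
  [⅋]  ⊢ (p1 ⅋ p1⊥)
    [Ax]  ⊢ p1, p1⊥
  [⊗]  ⊢ p1, p1, (p1⊥ ⊗ ((p1 ⅋ p1⊥) ⊗ p1⊥))
    [Ax]  ⊢ p1, p1⊥
    [⊗]  ⊢ p1, ((p1 ⅋ p1⊥) ⊗ p1⊥)
      [⅋]  ⊢ (p1 ⅋ p1⊥)
        [Ax]  ⊢ p1, p1⊥
      [Ax]  ⊢ p1, p1⊥

Result: YES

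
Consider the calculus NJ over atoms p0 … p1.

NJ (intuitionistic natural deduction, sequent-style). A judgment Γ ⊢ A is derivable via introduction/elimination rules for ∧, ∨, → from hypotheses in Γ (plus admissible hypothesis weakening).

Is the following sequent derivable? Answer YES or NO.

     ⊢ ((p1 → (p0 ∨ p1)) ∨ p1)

Derivation (root first):
[∨I₁]  ⊢ ((p1 → (p0 ∨ p1)) ∨ p1)
  [→I]  ⊢ (p1 → (p0 ∨ p1))
    [∨I₂] p1 ⊢ (p0 ∨ p1)
      [Ax] p1 ⊢ p1

Result: YES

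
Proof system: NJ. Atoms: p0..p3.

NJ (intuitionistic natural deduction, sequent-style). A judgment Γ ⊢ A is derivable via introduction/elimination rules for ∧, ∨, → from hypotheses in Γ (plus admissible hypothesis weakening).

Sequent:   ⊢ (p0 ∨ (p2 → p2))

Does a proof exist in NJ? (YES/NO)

Proof tree:
[∨I₂]  ⊢ (p0 ∨ (p2 → p2))
  [→I]  ⊢ (p2 → p2)
    [Ax] p2 ⊢ p2

Result: YES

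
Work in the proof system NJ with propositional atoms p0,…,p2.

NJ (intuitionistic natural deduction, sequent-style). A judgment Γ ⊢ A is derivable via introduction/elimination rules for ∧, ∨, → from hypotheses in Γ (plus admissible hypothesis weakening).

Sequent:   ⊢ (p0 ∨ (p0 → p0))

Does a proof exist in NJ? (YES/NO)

Derivation trace:
[∨I₂]  ⊢ (p0 ∨ (p0 → p0))
  [→I]  ⊢ (p0 → p0)
    [Ax] p0 ⊢ p0

Result: YES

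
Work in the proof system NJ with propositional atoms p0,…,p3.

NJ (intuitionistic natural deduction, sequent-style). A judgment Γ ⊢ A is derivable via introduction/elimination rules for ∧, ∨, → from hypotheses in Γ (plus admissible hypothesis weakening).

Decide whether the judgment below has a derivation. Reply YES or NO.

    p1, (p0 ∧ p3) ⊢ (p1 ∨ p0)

Derivation trace:
[∨I₁] p1, (p0 ∧ p3) ⊢ (p1 ∨ p0)
  [Wk] p1, (p0 ∧ p3) ⊢ p1
    [Ax] p1 ⊢ p1

Result: YES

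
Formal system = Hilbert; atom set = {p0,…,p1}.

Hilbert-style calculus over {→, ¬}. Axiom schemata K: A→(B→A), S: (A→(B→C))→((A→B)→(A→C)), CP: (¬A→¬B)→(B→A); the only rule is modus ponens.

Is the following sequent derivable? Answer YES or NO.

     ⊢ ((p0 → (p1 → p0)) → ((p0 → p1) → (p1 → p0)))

Truth-table refutation:
  v=00: Γ:[] Δ:[((p0 → (p1 → p0)) → ((p0 → p1) → (p1 → p0)))=T] refutes=False
  v=01: Γ:[] Δ:[((p0 → (p1 → p0)) → ((p0 → p1) → (p1 → p0)))=F] refutes=True  ← countermodel

Result: NO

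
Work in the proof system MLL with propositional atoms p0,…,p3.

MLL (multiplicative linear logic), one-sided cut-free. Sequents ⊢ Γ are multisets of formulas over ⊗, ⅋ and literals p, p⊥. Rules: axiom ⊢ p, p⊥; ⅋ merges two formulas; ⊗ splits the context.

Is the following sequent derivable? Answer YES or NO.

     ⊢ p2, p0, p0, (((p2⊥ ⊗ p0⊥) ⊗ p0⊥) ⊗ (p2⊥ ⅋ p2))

Derivation (root first):
[⊗]  ⊢ p2, p0, p0, (((p2⊥ ⊗ p0⊥) ⊗ p0⊥) ⊗ (p2⊥ ⅋ p2))
  [⊗]  ⊢ p2, p0, p0, ((p2⊥ ⊗ p0⊥) ⊗ p0⊥)
    [⊗]  ⊢ p2, p0, (p2⊥ ⊗ p0⊥)
      [Ax]  ⊢ p2, p2⊥
      [Ax]  ⊢ p0, p0⊥
    [Ax]  ⊢ p0, p0⊥
  [⅋]  ⊢ (p2⊥ ⅋ p2)
    [Ax]  ⊢ p2, p2⊥

Result: YES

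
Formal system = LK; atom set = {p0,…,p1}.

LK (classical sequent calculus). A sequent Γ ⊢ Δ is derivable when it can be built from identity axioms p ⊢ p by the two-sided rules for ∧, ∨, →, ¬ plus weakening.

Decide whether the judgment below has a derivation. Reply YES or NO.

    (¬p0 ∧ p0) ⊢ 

Derivation (root first):
[∧L] (¬p0 ∧ p0) ⊢ 
  [¬L] p0, ¬p0 ⊢ 
    [Ax] p0 ⊢ p0

Result: YES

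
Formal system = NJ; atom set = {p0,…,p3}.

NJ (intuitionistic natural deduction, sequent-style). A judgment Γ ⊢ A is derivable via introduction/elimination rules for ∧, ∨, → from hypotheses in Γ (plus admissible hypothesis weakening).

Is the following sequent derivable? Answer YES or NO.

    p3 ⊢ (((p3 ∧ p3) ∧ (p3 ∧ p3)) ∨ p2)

Derivation trace:
[∨I₁] p3 ⊢ (((p3 ∧ p3) ∧ (p3 ∧ p3)) ∨ p2)
  [∧I] p3 ⊢ ((p3 ∧ p3) ∧ (p3 ∧ p3))
    [∧I] p3 ⊢ (p3 ∧ p3)
      [Ax] p3 ⊢ p3
      [Ax] p3 ⊢ p3
    [∧I] p3 ⊢ (p3 ∧ p3)
      [Ax] p3 ⊢ p3
      [Ax] p3 ⊢ p3

Result: YES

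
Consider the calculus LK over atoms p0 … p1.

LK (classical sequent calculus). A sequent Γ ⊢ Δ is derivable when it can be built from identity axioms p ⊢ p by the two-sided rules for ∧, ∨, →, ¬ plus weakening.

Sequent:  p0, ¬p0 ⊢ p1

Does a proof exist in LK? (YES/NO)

Derivation trace:
[WR] p0, ¬p0 ⊢ p1
  [¬L] p0, ¬p0 ⊢ 
    [Ax] p0 ⊢ p0

Result: YES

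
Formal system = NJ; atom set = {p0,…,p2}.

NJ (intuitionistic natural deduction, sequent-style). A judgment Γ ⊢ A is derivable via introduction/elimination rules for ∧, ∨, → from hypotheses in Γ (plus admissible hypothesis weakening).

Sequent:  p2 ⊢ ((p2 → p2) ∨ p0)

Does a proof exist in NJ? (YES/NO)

Derivation (root first):
[∨I₁] p2 ⊢ ((p2 → p2) ∨ p0)
  [Wk] p2 ⊢ (p2 → p2)
    [→I]  ⊢ (p2 → p2)
      [Ax] p2 ⊢ p2

Result: YES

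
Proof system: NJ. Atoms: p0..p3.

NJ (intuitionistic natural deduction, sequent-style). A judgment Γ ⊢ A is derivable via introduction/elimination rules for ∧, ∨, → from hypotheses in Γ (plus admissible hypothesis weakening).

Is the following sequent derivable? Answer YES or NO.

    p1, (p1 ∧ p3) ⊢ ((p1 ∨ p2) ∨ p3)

Proof tree:
[∨I₁] p1, (p1 ∧ p3) ⊢ ((p1 ∨ p2) ∨ p3)
  [∨I₁] p1, (p1 ∧ p3) ⊢ (p1 ∨ p2)
    [Wk] p1, (p1 ∧ p3) ⊢ p1
      [Ax] p1 ⊢ p1

Result: YES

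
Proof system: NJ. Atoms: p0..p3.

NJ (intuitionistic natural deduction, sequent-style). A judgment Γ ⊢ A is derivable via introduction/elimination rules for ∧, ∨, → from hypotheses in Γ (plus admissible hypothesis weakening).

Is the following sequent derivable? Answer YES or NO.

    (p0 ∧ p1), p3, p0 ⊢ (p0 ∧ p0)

Derivation (root first):
[∧I] (p0 ∧ p1), p3, p0 ⊢ (p0 ∧ p0)
  [Wk] p0, p3, (p0 ∧ p1) ⊢ p0
    [Wk] p0, p3 ⊢ p0
      [Ax] p0 ⊢ p0
  [Ax] p0 ⊢ p0

Result: YES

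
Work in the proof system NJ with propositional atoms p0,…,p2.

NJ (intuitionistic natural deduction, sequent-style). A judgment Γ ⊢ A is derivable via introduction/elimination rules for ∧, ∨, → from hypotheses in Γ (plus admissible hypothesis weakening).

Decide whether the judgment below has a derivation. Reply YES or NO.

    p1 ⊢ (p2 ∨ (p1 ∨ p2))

Derivation (root first):
[∨I₂] p1 ⊢ (p2 ∨ (p1 ∨ p2))
  [∨I₁] p1 ⊢ (p1 ∨ p2)
    [Ax] p1 ⊢ p1

Result: YES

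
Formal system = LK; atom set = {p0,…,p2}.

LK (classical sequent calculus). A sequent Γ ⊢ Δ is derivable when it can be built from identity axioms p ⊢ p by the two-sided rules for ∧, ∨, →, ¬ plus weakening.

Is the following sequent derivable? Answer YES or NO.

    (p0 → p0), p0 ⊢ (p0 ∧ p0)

Proof tree:
[∧R] (p0 → p0), p0 ⊢ (p0 ∧ p0)
  [→L] p0, (p0 → p0) ⊢ p0
    [Ax] p0 ⊢ p0
    [Ax] p0 ⊢ p0
  [Ax] p0 ⊢ p0

Result: YES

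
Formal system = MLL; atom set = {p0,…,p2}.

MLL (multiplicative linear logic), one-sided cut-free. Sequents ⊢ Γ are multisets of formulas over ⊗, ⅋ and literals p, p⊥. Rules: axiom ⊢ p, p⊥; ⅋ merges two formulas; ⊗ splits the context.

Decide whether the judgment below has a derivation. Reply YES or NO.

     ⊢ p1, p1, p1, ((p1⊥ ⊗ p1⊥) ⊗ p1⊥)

Derivation (root first):
[⊗]  ⊢ p1, p1, p1, ((p1⊥ ⊗ p1⊥) ⊗ p1⊥)
  [⊗]  ⊢ p1, p1, (p1⊥ ⊗ p1⊥)
    [Ax]  ⊢ p1, p1⊥
    [Ax]  ⊢ p1, p1⊥
  [Ax]  ⊢ p1, p1⊥

Result: YES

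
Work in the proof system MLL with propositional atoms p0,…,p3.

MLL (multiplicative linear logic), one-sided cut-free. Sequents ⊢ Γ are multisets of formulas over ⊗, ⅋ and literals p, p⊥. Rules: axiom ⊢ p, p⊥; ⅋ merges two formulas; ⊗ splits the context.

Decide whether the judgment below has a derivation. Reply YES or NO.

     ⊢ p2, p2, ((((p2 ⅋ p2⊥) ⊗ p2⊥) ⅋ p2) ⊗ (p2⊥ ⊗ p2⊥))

Derivation (root first):
[⊗]  ⊢ p2, p2, ((((p2 ⅋ p2⊥) ⊗ p2⊥) ⅋ p2) ⊗ (p2⊥ ⊗ p2⊥))
  [⅋]  ⊢ (((p2 ⅋ p2⊥) ⊗ p2⊥) ⅋ p2)
    [⊗]  ⊢ p2, ((p2 ⅋ p2⊥) ⊗ p2⊥)
      [⅋]  ⊢ (p2 ⅋ p2⊥)
        [Ax]  ⊢ p2, p2⊥
      [Ax]  ⊢ p2, p2⊥
  [⊗]  ⊢ p2, p2, (p2⊥ ⊗ p2⊥)
    [Ax]  ⊢ p2, p2⊥
    [Ax]  ⊢ p2, p2⊥

Result: YES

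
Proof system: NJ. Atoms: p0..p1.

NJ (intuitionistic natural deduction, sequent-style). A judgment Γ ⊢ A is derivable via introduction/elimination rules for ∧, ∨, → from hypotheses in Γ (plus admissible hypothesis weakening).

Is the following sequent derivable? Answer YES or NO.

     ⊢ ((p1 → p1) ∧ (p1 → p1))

Derivation (root first):
[∧I]  ⊢ ((p1 → p1) ∧ (p1 → p1))
  [→I]  ⊢ (p1 → p1)
    [Ax] p1 ⊢ p1
  [→I]  ⊢ (p1 → p1)
    [Ax] p1 ⊢ p1

Result: YES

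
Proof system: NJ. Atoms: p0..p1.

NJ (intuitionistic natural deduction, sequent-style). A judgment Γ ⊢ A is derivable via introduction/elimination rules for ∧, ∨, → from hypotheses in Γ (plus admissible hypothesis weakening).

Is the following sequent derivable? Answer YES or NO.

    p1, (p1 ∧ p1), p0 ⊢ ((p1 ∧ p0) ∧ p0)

Proof tree:
[∧I] p1, (p1 ∧ p1), p0 ⊢ ((p1 ∧ p0) ∧ p0)
  [∧I] p1, p0 ⊢ (p1 ∧ p0)
    [Ax] p1 ⊢ p1
    [Ax] p0 ⊢ p0
  [Wk] p0, (p1 ∧ p1), p0 ⊢ p0
    [Wk] p0, (p1 ∧ p1) ⊢ p0
      [Ax] p0 ⊢ p0

Result: YES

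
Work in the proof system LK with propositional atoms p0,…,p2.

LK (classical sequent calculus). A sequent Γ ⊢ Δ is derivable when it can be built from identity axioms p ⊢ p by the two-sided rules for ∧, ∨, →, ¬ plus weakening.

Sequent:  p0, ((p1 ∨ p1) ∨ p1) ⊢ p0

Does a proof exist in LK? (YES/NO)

Derivation (root first):
[∨L] p0, ((p1 ∨ p1) ∨ p1) ⊢ p0
  [∨L] p0, (p1 ∨ p1) ⊢ p0
    [WL] p0, p1 ⊢ p0
      [Ax] p0 ⊢ p0
    [WL] p0, p1 ⊢ p0
      [Ax] p0 ⊢ p0
  [WL] p0, p1 ⊢ p0
    [Ax] p0 ⊢ p0

Result: YES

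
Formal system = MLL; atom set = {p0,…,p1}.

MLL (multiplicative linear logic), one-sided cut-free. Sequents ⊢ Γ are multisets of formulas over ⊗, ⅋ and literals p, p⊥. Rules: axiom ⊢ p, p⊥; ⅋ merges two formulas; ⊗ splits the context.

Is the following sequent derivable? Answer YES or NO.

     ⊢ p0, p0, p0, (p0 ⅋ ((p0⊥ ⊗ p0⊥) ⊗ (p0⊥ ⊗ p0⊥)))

Proof tree:
[⅋]  ⊢ p0, p0, p0, (p0 ⅋ ((p0⊥ ⊗ p0⊥) ⊗ (p0⊥ ⊗ p0⊥)))
  [⊗]  ⊢ p0, p0, p0, p0, ((p0⊥ ⊗ p0⊥) ⊗ (p0⊥ ⊗ p0⊥))
    [⊗]  ⊢ p0, p0, (p0⊥ ⊗ p0⊥)
      [Ax]  ⊢ p0, p0⊥
      [Ax]  ⊢ p0, p0⊥
    [⊗]  ⊢ p0, p0, (p0⊥ ⊗ p0⊥)
      [Ax]  ⊢ p0, p0⊥
      [Ax]  ⊢ p0, p0⊥

Result: YES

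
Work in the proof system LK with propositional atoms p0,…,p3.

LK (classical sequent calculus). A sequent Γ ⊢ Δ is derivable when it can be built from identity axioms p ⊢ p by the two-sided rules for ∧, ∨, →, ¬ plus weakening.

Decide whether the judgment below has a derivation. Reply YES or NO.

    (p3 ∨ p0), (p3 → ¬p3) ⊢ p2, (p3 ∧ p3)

Search for a countermodel by truth-table:
  v=0000: Γ:[(p3 ∨ p0)=F, (p3 → ¬p3)=T] Δ:[p2=F, (p3 ∧ p3)=F] refutes=False
  v=0001: Γ:[(p3 ∨ p0)=T, (p3 → ¬p3)=F] Δ:[p2=F, (p3 ∧ p3)=T] refutes=False
  v=0010: Γ:[(p3 ∨ p0)=F, (p3 → ¬p3)=T] Δ:[p2=T, (p3 ∧ p3)=F] refutes=False
  v=0011: Γ:[(p3 ∨ p0)=T, (p3 → ¬p3)=F] Δ:[p2=T, (p3 ∧ p3)=T] refutes=False
  v=0100: Γ:[(p3 ∨ p0)=F, (p3 → ¬p3)=T] Δ:[p2=F, (p3 ∧ p3)=F] refutes=False
  v=0101: Γ:[(p3 ∨ p0)=T, (p3 → ¬p3)=F] Δ:[p2=F, (p3 ∧ p3)=T] refutes=False
  v=0110: Γ:[(p3 ∨ p0)=F, (p3 → ¬p3)=T] Δ:[p2=T, (p3 ∧ p3)=F] refutes=False
  v=0111: Γ:[(p3 ∨ p0)=T, (p3 → ¬p3)=F] Δ:[p2=T, (p3 ∧ p3)=T] refutes=False
  v=1000: Γ:[(p3 ∨ p0)=T, (p3 → ¬p3)=T] Δ:[p2=F, (p3 ∧ p3)=F] refutes=True  ← countermodel

Result: NO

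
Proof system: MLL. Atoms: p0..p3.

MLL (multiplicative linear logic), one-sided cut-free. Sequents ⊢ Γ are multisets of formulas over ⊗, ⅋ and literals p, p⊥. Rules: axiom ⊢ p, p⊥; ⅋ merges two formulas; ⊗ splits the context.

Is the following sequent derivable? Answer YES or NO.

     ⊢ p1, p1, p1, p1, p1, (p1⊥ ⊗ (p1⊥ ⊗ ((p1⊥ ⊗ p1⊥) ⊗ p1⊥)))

Derivation (root first):
[⊗]  ⊢ p1, p1, p1, p1, p1, (p1⊥ ⊗ (p1⊥ ⊗ ((p1⊥ ⊗ p1⊥) ⊗ p1⊥)))
  [Ax]  ⊢ p1, p1⊥
  [⊗]  ⊢ p1, p1, p1, p1, (p1⊥ ⊗ ((p1⊥ ⊗ p1⊥) ⊗ p1⊥))
    [Ax]  ⊢ p1, p1⊥
    [⊗]  ⊢ p1, p1, p1, ((p1⊥ ⊗ p1⊥) ⊗ p1⊥)
      [⊗]  ⊢ p1, p1, (p1⊥ ⊗ p1⊥)
        [Ax]  ⊢ p1, p1⊥
        [Ax]  ⊢ p1, p1⊥
      [Ax]  ⊢ p1, p1⊥

Result: YES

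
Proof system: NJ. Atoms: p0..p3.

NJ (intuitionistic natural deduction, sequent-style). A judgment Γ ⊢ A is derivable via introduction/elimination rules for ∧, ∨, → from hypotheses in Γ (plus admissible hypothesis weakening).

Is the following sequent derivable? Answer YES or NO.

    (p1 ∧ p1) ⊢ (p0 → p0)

Derivation trace:
[Wk] (p1 ∧ p1) ⊢ (p0 → p0)
  [→I]  ⊢ (p0 → p0)
    [Ax] p0 ⊢ p0

Result: YES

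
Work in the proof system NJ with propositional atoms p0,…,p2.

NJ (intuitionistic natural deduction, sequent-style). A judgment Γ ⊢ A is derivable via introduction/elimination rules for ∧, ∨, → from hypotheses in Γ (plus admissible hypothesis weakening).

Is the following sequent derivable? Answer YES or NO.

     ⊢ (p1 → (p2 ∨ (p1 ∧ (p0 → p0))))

Derivation trace:
[→I]  ⊢ (p1 → (p2 ∨ (p1 ∧ (p0 → p0))))
  [∨I₂] p1 ⊢ (p2 ∨ (p1 ∧ (p0 → p0)))
    [∧I] p1 ⊢ (p1 ∧ (p0 → p0))
      [Ax] p1 ⊢ p1
      [→I]  ⊢ (p0 → p0)
        [Ax] p0 ⊢ p0

Result: YES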